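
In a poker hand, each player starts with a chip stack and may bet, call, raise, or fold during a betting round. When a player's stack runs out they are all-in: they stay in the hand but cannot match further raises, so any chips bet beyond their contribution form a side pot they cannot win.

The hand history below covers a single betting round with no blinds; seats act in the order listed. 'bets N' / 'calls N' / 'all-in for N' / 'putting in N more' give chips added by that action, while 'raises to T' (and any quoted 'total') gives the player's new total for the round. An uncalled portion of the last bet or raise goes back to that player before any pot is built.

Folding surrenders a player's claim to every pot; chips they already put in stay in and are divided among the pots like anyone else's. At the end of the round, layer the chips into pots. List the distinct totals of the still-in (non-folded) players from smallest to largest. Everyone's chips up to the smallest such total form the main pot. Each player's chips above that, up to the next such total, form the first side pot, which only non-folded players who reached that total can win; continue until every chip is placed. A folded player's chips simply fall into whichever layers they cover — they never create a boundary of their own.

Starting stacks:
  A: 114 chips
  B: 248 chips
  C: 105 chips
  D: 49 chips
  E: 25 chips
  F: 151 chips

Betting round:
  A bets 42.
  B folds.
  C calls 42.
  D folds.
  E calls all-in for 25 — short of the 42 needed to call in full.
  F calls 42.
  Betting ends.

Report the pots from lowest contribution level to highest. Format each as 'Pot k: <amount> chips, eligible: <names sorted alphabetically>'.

Contributions: A=42, C=42, E=25, F=42
Folded: B, D
Pot levels (distinct totals of non-folded players): 25, 42
Layer 1-25: 25 each from A, C, E, F = 25*4 = 100 chips; eligible A, C, E, F
Layer 26-42: 17 each from A, C, F = 17*3 = 51 chips; eligible A, C, F

Pot 1: 100 chips, eligible: A, C, E, F
Pot 2: 51 chips, eligible: A, C, F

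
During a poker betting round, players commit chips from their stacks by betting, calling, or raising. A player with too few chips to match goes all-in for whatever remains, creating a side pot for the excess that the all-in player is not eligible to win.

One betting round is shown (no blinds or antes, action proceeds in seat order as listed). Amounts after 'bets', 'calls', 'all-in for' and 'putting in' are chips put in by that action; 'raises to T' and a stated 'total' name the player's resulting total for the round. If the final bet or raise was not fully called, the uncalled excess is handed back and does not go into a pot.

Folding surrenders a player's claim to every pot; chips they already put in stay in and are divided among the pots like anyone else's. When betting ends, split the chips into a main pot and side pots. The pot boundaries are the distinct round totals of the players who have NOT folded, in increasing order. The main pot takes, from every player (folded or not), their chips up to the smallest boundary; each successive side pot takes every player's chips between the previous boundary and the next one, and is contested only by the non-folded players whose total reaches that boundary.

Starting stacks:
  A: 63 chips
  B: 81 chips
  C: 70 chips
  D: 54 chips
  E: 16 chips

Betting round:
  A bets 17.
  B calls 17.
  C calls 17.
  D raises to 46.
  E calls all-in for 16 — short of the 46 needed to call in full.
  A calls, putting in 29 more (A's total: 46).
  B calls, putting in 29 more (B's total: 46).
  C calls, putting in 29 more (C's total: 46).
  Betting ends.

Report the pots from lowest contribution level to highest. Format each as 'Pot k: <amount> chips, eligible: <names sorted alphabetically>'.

Pot 1: 80 chips, eligible: A, B, C, D, E
Pot 2: 120 chips, eligible: A, B, C, D

Derivation:
Contributions: A=46, B=46, C=46, D=46, E=16
Pot levels (distinct totals of non-folded players): 16, 46
Layer 1-16: 16 each from A, B, C, D, E = 16*5 = 80 chips; eligible A, B, C, D, E
Layer 17-46: 30 each from A, B, C, D = 30*4 = 120 chips; eligible A, B, C, D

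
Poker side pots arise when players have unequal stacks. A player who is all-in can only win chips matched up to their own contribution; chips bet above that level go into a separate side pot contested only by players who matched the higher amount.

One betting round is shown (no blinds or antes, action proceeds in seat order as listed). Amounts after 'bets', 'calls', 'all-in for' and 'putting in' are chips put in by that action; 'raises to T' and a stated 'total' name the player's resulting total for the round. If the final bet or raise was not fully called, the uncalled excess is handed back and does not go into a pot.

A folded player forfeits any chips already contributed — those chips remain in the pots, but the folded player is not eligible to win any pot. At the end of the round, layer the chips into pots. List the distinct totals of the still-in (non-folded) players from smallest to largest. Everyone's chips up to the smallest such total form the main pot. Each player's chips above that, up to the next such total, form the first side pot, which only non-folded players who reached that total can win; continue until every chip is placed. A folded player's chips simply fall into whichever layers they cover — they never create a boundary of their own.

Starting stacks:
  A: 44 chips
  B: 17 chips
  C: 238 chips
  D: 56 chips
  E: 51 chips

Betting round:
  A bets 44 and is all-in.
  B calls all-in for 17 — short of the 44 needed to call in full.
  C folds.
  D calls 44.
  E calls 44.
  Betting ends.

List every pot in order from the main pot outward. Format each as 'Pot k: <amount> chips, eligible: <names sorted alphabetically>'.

Pot 1: 68 chips, eligible: A, B, D, E
Pot 2: 81 chips, eligible: A, D, E

Derivation:
Contributions: A=44, B=17, D=44, E=44
Folded: C
Pot levels (distinct totals of non-folded players): 17, 44
Layer 1-17: 17 each from A, B, D, E = 17*4 = 68 chips; eligible A, B, D, E
Layer 18-44: 27 each from A, D, E = 27*3 = 81 chips; eligible A, D, E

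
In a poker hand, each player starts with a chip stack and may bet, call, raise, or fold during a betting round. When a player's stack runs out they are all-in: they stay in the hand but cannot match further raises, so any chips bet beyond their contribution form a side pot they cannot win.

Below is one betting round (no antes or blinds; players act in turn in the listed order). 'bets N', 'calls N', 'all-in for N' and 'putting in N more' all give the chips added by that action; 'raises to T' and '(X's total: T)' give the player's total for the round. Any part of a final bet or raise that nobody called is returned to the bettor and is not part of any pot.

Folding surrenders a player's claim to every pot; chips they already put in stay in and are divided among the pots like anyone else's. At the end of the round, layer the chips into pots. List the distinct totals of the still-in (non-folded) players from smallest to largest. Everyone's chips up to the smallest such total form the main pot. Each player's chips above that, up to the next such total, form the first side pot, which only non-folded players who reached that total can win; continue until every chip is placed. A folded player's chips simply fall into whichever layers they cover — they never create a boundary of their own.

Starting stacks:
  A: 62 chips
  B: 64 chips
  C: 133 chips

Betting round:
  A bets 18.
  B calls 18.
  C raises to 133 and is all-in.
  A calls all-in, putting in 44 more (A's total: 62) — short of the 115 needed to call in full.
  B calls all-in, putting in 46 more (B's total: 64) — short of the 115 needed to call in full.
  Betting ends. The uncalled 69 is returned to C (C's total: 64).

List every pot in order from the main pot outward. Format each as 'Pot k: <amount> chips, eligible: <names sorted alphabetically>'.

Contributions (after 69 returned to C): A=62, B=64, C=64
Pot levels (distinct totals of non-folded players): 62, 64
Layer 1-62: 62 each from A, B, C = 62*3 = 186 chips; eligible A, B, C
Layer 63-64: 2 each from B, C = 2*2 = 4 chips; eligible B, C

Pot 1: 186 chips, eligible: A, B, C
Pot 2: 4 chips, eligible: B, C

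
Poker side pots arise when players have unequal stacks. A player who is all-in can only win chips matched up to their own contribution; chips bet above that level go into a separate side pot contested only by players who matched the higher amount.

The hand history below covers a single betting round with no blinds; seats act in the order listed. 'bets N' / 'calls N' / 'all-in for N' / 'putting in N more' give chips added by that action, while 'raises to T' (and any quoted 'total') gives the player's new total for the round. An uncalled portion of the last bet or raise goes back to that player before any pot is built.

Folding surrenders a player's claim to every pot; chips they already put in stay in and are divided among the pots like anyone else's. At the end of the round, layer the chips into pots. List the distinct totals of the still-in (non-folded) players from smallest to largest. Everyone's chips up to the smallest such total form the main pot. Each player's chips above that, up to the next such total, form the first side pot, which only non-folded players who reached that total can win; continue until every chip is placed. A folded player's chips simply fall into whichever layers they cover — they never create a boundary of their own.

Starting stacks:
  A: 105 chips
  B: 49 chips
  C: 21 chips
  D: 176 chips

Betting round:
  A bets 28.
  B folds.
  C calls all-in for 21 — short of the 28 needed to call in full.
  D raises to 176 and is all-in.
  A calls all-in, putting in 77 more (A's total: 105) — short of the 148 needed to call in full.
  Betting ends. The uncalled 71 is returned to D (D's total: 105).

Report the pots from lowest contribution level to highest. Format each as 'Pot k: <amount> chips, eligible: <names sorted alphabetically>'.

Contributions (after 71 returned to D): A=105, C=21, D=105
Folded: B
Pot levels (distinct totals of non-folded players): 21, 105
Layer 1-21: 21 each from A, C, D = 21*3 = 63 chips; eligible A, C, D
Layer 22-105: 84 each from A, D = 84*2 = 168 chips; eligible A, D

Pot 1: 63 chips, eligible: A, C, D
Pot 2: 168 chips, eligible: A, D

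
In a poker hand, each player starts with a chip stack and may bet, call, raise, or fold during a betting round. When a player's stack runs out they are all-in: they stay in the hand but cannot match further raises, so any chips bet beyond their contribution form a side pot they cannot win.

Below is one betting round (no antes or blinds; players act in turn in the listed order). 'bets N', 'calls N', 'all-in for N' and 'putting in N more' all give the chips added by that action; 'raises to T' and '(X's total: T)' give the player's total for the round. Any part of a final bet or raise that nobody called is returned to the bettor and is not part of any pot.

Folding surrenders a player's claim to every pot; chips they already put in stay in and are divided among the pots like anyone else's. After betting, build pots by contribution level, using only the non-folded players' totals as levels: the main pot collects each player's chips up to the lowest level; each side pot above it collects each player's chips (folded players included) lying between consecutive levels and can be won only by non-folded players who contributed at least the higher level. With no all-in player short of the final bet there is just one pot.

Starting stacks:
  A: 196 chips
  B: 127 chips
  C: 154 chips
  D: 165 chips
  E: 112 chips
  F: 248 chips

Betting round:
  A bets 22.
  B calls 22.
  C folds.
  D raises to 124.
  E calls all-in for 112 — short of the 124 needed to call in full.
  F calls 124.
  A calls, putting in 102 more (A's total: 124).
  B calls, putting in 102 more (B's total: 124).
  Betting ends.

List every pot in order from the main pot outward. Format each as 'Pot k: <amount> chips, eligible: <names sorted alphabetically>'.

Contributions: A=124, B=124, D=124, E=112, F=124
Folded: C
Pot levels (distinct totals of non-folded players): 112, 124
Layer 1-112: 112 each from A, B, D, E, F = 112*5 = 560 chips; eligible A, B, D, E, F
Layer 113-124: 12 each from A, B, D, F = 12*4 = 48 chips; eligible A, B, D, F

Pot 1: 560 chips, eligible: A, B, D, E, F
Pot 2: 48 chips, eligible: A, B, D, F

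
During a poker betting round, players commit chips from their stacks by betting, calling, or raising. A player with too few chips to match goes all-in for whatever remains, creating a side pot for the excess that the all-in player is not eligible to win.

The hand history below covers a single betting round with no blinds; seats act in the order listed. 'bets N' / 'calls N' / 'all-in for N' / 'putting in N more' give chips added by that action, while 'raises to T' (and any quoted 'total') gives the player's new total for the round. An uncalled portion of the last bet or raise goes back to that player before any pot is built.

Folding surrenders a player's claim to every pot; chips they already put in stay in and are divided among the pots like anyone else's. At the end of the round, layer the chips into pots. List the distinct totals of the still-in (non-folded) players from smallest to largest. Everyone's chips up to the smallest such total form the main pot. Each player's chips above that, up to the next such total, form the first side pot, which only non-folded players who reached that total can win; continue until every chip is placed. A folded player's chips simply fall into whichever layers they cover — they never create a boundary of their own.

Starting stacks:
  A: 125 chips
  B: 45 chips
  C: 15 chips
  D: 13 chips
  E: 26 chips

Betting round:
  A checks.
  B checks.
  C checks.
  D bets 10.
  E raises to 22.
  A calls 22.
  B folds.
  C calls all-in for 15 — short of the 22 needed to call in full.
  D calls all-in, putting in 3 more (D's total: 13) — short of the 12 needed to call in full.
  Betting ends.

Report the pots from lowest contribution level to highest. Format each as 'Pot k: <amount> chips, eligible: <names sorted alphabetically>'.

Contributions: A=22, C=15, D=13, E=22
Folded: B
Pot levels (distinct totals of non-folded players): 13, 15, 22
Layer 1-13: 13 each from A, C, D, E = 13*4 = 52 chips; eligible A, C, D, E
Layer 14-15: 2 each from A, C, E = 2*3 = 6 chips; eligible A, C, E
Layer 16-22: 7 each from A, E = 7*2 = 14 chips; eligible A, E

Pot 1: 52 chips, eligible: A, C, D, E
Pot 2: 6 chips, eligible: A, C, E
Pot 3: 14 chips, eligible: A, E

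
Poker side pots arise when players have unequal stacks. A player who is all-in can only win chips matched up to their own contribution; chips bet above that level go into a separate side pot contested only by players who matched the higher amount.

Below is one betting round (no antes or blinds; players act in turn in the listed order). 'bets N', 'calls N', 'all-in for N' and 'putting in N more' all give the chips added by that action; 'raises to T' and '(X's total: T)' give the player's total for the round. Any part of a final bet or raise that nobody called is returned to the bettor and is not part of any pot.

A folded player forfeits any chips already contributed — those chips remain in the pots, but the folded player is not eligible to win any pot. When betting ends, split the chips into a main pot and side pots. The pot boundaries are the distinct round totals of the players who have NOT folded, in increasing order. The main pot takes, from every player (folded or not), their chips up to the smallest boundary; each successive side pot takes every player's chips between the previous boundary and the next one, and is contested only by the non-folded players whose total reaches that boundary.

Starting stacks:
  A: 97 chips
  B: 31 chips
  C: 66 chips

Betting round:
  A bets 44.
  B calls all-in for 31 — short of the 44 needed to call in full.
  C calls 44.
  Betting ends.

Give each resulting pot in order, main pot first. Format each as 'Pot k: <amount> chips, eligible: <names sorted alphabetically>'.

Pot 1: 93 chips, eligible: A, B, C
Pot 2: 26 chips, eligible: A, C

Derivation:
Contributions: A=44, B=31, C=44
Pot levels (distinct totals of non-folded players): 31, 44
Layer 1-31: 31 each from A, B, C = 31*3 = 93 chips; eligible A, B, C
Layer 32-44: 13 each from A, C = 13*2 = 26 chips; eligible A, C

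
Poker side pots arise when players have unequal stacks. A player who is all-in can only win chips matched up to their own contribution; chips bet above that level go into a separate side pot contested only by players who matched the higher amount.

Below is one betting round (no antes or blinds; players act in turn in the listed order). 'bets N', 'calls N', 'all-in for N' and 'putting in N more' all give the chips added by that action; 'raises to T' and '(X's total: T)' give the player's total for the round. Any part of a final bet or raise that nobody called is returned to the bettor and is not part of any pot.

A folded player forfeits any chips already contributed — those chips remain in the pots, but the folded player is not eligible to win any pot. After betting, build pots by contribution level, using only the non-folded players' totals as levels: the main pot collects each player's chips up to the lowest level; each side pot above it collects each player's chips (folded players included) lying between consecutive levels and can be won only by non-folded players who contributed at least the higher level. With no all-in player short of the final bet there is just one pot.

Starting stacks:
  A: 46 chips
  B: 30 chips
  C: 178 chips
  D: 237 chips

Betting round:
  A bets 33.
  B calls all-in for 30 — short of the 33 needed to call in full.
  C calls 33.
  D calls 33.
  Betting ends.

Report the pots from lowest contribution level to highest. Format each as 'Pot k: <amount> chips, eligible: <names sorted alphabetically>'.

Contributions: A=33, B=30, C=33, D=33
Pot levels (distinct totals of non-folded players): 30, 33
Layer 1-30: 30 each from A, B, C, D = 30*4 = 120 chips; eligible A, B, C, D
Layer 31-33: 3 each from A, C, D = 3*3 = 9 chips; eligible A, C, D

Pot 1: 120 chips, eligible: A, B, C, D
Pot 2: 9 chips, eligible: A, C, D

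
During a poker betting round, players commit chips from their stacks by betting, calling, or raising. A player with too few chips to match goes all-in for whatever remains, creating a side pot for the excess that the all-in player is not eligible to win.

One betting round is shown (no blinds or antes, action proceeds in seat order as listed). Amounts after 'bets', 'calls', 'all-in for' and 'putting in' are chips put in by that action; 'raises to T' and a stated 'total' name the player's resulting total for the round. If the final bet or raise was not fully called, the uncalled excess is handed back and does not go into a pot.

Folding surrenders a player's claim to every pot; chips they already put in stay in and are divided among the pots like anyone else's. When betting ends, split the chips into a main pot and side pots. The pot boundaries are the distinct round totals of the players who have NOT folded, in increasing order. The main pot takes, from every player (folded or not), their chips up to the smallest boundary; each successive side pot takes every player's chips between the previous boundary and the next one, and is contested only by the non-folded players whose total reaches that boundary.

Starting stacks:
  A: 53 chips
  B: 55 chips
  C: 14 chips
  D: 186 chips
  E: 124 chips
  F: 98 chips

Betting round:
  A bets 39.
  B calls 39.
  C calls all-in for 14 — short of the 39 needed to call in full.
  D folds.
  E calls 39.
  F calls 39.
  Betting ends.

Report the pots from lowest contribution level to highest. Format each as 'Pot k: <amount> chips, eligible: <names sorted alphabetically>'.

Contributions: A=39, B=39, C=14, E=39, F=39
Folded: D
Pot levels (distinct totals of non-folded players): 14, 39
Layer 1-14: 14 each from A, B, C, E, F = 14*5 = 70 chips; eligible A, B, C, E, F
Layer 15-39: 25 each from A, B, E, F = 25*4 = 100 chips; eligible A, B, E, F

Pot 1: 70 chips, eligible: A, B, C, E, F
Pot 2: 100 chips, eligible: A, B, E, F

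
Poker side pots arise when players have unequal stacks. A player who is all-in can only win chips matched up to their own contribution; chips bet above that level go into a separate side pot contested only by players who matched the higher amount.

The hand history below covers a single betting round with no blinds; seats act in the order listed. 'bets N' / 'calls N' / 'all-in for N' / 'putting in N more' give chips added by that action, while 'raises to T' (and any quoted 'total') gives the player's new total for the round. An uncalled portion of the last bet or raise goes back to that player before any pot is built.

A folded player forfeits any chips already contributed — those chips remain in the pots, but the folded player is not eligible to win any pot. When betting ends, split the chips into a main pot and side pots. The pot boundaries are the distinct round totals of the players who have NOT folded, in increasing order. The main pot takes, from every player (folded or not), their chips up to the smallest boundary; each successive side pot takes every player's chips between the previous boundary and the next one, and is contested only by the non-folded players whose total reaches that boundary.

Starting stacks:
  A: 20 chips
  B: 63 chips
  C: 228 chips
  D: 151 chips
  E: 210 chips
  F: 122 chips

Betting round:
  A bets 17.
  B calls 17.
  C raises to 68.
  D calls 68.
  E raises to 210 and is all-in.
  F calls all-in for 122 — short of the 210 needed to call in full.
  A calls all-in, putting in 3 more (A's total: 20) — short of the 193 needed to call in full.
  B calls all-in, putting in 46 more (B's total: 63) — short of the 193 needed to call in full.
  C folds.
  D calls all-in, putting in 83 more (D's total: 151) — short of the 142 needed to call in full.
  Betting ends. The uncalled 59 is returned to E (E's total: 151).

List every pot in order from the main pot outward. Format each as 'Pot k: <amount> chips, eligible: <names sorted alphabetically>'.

Contributions (after 59 returned to E): A=20, B=63, C=68, D=151, E=151, F=122
Folded: C
Pot levels (distinct totals of non-folded players): 20, 63, 122, 151
Layer 1-20: 20 each from A, B, C, D, E, F = 20*6 = 120 chips; eligible A, B, D, E, F
Layer 21-63: 43 each from B, C, D, E, F = 43*5 = 215 chips; eligible B, D, E, F
Layer 64-122: C 5 + D 59 + E 59 + F 59 = 182 chips; eligible D, E, F
Layer 123-151: 29 each from D, E = 29*2 = 58 chips; eligible D, E

Pot 1: 120 chips, eligible: A, B, D, E, F
Pot 2: 215 chips, eligible: B, D, E, F
Pot 3: 182 chips, eligible: D, E, F
Pot 4: 58 chips, eligible: D, E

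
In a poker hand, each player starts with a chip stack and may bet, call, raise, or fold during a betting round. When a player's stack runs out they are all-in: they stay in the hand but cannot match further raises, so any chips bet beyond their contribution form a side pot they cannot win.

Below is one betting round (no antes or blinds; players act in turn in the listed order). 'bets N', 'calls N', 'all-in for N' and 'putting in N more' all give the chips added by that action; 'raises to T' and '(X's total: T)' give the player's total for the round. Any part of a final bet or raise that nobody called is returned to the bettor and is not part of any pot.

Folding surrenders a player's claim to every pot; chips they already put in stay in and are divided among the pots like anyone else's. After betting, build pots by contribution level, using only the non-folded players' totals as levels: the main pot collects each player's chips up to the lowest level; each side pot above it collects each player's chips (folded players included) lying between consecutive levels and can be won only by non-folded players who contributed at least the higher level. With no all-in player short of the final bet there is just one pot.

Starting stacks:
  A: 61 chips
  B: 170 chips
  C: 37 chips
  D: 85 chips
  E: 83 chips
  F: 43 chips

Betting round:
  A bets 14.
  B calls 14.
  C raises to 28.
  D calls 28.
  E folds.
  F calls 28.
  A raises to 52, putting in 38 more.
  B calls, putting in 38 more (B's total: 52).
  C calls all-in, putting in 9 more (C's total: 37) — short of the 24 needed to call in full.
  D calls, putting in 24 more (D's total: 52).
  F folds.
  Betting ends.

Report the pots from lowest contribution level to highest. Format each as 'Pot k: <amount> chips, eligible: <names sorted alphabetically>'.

Contributions: A=52, B=52, C=37, D=52, F=28
Folded: E, F
Pot levels (distinct totals of non-folded players): 37, 52
Layer 1-37: A 37 + B 37 + C 37 + D 37 + F 28 = 176 chips; eligible A, B, C, D
Layer 38-52: 15 each from A, B, D = 15*3 = 45 chips; eligible A, B, D

Pot 1: 176 chips, eligible: A, B, C, D
Pot 2: 45 chips, eligible: A, B, D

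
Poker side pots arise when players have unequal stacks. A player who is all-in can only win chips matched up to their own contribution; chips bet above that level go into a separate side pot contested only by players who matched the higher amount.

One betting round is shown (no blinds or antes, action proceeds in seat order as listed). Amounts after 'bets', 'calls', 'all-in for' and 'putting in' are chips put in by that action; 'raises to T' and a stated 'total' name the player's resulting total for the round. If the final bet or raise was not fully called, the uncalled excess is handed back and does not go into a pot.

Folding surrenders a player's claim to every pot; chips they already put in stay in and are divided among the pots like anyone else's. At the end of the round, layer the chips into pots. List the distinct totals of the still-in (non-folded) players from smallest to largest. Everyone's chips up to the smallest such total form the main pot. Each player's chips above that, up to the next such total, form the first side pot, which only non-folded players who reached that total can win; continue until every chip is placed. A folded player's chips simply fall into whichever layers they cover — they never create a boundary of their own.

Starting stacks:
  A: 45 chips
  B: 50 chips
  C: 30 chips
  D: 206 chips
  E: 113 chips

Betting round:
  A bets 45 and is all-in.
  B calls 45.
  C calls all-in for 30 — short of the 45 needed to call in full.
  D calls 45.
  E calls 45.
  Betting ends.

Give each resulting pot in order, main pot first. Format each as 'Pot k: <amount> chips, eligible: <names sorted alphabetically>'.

Pot 1: 150 chips, eligible: A, B, C, D, E
Pot 2: 60 chips, eligible: A, B, D, E

Derivation:
Contributions: A=45, B=45, C=30, D=45, E=45
Pot levels (distinct totals of non-folded players): 30, 45
Layer 1-30: 30 each from A, B, C, D, E = 30*5 = 150 chips; eligible A, B, C, D, E
Layer 31-45: 15 each from A, B, D, E = 15*4 = 60 chips; eligible A, B, D, E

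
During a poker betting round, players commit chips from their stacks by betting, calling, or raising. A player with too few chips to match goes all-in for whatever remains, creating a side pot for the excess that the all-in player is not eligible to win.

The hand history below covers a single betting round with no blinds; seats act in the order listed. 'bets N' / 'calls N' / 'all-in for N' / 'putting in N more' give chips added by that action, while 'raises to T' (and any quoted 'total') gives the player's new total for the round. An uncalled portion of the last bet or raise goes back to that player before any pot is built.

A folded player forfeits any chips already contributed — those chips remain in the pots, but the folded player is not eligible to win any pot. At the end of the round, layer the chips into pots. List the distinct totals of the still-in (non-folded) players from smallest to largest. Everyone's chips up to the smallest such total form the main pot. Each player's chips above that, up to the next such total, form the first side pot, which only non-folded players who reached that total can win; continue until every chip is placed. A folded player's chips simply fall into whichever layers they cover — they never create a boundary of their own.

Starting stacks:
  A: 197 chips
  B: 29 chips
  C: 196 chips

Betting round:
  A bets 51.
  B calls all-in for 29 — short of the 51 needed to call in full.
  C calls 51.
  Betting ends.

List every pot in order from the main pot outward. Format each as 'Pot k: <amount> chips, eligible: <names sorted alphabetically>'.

Pot 1: 87 chips, eligible: A, B, C
Pot 2: 44 chips, eligible: A, C

Derivation:
Contributions: A=51, B=29, C=51
Pot levels (distinct totals of non-folded players): 29, 51
Layer 1-29: 29 each from A, B, C = 29*3 = 87 chips; eligible A, B, C
Layer 30-51: 22 each from A, C = 22*2 = 44 chips; eligible A, C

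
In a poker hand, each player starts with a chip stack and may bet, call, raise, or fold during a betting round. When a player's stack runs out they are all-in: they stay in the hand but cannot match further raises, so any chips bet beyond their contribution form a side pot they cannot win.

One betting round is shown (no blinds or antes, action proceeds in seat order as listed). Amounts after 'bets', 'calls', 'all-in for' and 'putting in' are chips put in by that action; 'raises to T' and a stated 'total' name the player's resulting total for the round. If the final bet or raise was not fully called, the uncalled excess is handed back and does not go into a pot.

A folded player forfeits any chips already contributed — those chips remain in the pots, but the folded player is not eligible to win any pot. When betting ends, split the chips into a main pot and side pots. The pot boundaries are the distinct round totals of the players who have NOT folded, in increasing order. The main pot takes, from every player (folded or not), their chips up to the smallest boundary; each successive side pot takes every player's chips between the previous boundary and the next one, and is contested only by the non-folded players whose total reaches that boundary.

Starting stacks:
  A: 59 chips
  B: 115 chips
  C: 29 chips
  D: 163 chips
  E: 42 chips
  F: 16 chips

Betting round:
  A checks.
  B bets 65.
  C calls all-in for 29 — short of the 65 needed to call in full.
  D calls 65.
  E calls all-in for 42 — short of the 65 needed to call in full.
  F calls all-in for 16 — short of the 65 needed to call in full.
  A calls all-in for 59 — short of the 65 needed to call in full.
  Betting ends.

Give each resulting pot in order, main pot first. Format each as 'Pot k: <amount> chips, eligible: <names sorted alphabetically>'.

Pot 1: 96 chips, eligible: A, B, C, D, E, F
Pot 2: 65 chips, eligible: A, B, C, D, E
Pot 3: 52 chips, eligible: A, B, D, E
Pot 4: 51 chips, eligible: A, B, D
Pot 5: 12 chips, eligible: B, D

Derivation:
Contributions: A=59, B=65, C=29, D=65, E=42, F=16
Pot levels (distinct totals of non-folded players): 16, 29, 42, 59, 65
Layer 1-16: 16 each from A, B, C, D, E, F = 16*6 = 96 chips; eligible A, B, C, D, E, F
Layer 17-29: 13 each from A, B, C, D, E = 13*5 = 65 chips; eligible A, B, C, D, E
Layer 30-42: 13 each from A, B, D, E = 13*4 = 52 chips; eligible A, B, D, E
Layer 43-59: 17 each from A, B, D = 17*3 = 51 chips; eligible A, B, D
Layer 60-65: 6 each from B, D = 6*2 = 12 chips; eligible B, D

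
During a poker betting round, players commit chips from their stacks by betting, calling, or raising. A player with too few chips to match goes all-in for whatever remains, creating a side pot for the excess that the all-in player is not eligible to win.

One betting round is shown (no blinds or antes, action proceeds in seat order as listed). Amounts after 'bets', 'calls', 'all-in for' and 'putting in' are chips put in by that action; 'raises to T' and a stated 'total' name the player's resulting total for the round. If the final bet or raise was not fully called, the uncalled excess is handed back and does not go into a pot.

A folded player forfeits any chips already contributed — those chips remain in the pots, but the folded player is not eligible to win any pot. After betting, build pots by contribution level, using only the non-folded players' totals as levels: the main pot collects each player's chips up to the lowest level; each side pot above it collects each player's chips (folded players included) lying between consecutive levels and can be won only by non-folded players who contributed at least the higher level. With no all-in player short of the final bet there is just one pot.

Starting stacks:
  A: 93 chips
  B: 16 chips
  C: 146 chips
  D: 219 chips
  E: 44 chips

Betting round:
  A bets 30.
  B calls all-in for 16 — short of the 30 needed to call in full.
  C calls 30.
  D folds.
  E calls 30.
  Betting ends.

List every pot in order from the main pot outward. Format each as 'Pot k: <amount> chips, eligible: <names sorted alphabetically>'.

Pot 1: 64 chips, eligible: A, B, C, E
Pot 2: 42 chips, eligible: A, C, E

Derivation:
Contributions: A=30, B=16, C=30, E=30
Folded: D
Pot levels (distinct totals of non-folded players): 16, 30
Layer 1-16: 16 each from A, B, C, E = 16*4 = 64 chips; eligible A, B, C, E
Layer 17-30: 14 each from A, C, E = 14*3 = 42 chips; eligible A, C, E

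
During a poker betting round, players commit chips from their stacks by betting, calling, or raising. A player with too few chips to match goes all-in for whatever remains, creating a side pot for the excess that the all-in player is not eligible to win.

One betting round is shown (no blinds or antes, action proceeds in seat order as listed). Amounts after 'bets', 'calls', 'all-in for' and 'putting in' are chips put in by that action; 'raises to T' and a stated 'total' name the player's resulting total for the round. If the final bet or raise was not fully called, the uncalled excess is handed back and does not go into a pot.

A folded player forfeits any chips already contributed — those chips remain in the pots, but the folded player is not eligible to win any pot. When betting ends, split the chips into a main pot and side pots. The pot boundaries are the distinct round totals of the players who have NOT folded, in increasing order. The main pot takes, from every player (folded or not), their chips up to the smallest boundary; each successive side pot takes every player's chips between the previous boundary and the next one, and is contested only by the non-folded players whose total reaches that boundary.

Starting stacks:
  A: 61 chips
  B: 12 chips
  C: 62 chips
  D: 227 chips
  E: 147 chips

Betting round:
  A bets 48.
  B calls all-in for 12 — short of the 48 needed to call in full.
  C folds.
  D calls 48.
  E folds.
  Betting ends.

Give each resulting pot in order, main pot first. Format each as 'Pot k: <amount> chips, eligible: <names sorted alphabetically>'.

Contributions: A=48, B=12, D=48
Folded: C, E
Pot levels (distinct totals of non-folded players): 12, 48
Layer 1-12: 12 each from A, B, D = 12*3 = 36 chips; eligible A, B, D
Layer 13-48: 36 each from A, D = 36*2 = 72 chips; eligible A, D

Pot 1: 36 chips, eligible: A, B, D
Pot 2: 72 chips, eligible: A, D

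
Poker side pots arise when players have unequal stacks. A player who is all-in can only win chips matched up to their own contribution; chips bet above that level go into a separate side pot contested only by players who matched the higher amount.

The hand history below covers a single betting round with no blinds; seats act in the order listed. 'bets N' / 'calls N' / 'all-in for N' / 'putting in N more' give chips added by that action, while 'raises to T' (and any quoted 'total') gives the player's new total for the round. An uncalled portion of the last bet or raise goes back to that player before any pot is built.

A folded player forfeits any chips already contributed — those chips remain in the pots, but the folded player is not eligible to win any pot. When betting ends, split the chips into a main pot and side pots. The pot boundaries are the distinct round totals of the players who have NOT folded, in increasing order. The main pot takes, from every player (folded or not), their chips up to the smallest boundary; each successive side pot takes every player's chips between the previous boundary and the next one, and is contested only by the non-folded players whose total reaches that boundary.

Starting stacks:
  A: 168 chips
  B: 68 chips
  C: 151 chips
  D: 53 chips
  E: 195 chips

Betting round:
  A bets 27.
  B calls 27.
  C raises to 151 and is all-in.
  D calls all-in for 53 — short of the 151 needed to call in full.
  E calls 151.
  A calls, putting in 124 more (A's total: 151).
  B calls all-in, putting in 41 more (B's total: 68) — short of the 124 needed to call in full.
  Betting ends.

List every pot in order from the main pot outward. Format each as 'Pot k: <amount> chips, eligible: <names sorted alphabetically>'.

Pot 1: 265 chips, eligible: A, B, C, D, E
Pot 2: 60 chips, eligible: A, B, C, E
Pot 3: 249 chips, eligible: A, C, E

Derivation:
Contributions: A=151, B=68, C=151, D=53, E=151
Pot levels (distinct totals of non-folded players): 53, 68, 151
Layer 1-53: 53 each from A, B, C, D, E = 53*5 = 265 chips; eligible A, B, C, D, E
Layer 54-68: 15 each from A, B, C, E = 15*4 = 60 chips; eligible A, B, C, E
Layer 69-151: 83 each from A, C, E = 83*3 = 249 chips; eligible A, C, E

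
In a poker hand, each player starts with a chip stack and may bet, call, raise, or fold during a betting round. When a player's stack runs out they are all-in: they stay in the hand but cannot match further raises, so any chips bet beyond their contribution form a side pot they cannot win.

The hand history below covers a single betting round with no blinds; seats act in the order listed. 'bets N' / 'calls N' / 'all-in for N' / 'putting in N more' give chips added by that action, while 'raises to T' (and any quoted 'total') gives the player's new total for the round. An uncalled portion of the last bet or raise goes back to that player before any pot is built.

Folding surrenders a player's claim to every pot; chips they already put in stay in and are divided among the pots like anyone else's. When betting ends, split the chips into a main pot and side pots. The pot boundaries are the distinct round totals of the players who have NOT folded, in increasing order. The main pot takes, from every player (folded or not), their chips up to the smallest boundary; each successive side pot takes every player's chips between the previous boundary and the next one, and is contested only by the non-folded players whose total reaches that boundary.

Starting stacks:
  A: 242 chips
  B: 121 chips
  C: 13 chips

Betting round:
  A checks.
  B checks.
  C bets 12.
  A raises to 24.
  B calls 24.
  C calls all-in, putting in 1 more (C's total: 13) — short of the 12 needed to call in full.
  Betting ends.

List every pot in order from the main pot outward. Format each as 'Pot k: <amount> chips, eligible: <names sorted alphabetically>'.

Pot 1: 39 chips, eligible: A, B, C
Pot 2: 22 chips, eligible: A, B

Derivation:
Contributions: A=24, B=24, C=13
Pot levels (distinct totals of non-folded players): 13, 24
Layer 1-13: 13 each from A, B, C = 13*3 = 39 chips; eligible A, B, C
Layer 14-24: 11 each from A, B = 11*2 = 22 chips; eligible A, B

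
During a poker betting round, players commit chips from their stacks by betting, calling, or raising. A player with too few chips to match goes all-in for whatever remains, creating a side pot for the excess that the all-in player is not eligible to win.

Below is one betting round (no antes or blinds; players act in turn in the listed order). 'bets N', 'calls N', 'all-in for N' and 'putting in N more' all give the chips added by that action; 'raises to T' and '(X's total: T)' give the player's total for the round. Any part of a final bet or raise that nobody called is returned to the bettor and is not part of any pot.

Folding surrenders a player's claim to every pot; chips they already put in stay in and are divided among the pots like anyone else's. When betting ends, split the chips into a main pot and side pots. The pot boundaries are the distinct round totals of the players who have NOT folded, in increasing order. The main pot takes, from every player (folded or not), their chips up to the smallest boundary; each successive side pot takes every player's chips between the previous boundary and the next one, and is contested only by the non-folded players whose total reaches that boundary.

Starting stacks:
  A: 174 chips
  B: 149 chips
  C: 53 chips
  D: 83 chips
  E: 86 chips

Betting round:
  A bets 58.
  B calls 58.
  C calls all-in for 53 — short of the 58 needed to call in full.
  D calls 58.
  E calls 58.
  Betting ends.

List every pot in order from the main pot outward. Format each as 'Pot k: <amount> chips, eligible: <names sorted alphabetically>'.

Contributions: A=58, B=58, C=53, D=58, E=58
Pot levels (distinct totals of non-folded players): 53, 58
Layer 1-53: 53 each from A, B, C, D, E = 53*5 = 265 chips; eligible A, B, C, D, E
Layer 54-58: 5 each from A, B, D, E = 5*4 = 20 chips; eligible A, B, D, E

Pot 1: 265 chips, eligible: A, B, C, D, E
Pot 2: 20 chips, eligible: A, B, D, E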